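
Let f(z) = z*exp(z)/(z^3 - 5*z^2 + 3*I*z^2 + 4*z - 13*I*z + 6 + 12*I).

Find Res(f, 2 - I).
Write f(z) = P(z)/Q(z) with P(z) = z*exp(z) and Q(z) = z^3 - 5*z^2 + 3*I*z^2 + 4*z - 13*I*z + 6 + 12*I.
The denominator factors as Q(z) = (z - 2 + I)*(z - 3)*(z + 2*I), so z = 2 - I is a simple zero of Q and P is analytic there; z = 2 - I is therefore a simple pole and
  Res(f, z₀) = P(z₀)/Q'(z₀).

Q'(z) = 3*z^2 - 10*z + 6*I*z + 4 - 13*I, so Q'(2 - I) = -1 - 3*I.
P(2 - I) = (2 - I)*exp(2 - I).

Res(f, 2 - I) = ((2 - I)*exp(2 - I))/(-1 - 3*I) = (1/10 + 7*I/10)*exp(2 - I)

Final answer: (1/10 + 7*I/10)*exp(2 - I)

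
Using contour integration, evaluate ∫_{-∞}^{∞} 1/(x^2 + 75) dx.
Let f(z) = 1/(z^2 + 75). The denominator has no real zeros and deg Q - deg P = 2 ≥ 2, so the integral of f over the upper semicircle |z| = R tends to 0 as R → ∞. Closing the contour in the upper half-plane,
  ∫_{-∞}^{∞} f(x) dx = 2πi · Σ Res(f, z_k)  over the poles with Im z_k > 0.

Zeros of the denominator: z^2 + 75 = 0 gives z = ±5*sqrt(3)*I.
Upper half-plane: z = 5*sqrt(3)*I (simple).

Each pole is a simple zero of Q(z) = z^2 + 75, so Res(f, z₀) = P(z₀)/Q'(z₀) with P(z) = 1, Q'(z) = 2*z:
  Res(f, 5*sqrt(3)*I) = (1)/(10*sqrt(3)*I) = -sqrt(3)*I/30

∫_{-∞}^{∞} f(x) dx = 2πi · (-sqrt(3)*I/30) = sqrt(3)*pi/15

Final answer: sqrt(3)*pi/15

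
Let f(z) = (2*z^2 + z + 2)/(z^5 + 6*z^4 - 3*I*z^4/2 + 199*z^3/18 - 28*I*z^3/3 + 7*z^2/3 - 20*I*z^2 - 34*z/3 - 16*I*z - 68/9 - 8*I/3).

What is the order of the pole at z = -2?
Factor the denominator:
  z^5 + 6*z^4 - 3*I*z^4/2 + 199*z^3/18 - 28*I*z^3/3 + 7*z^2/3 - 20*I*z^2 - 34*z/3 - 16*I*z - 68/9 - 8*I/3 = (z + 2)^3*(z + 2/3 - I/2)*(z - 2/3 - I)

The numerator P(z) = 2*z^2 + z + 2 has P(-2) = 8 ≠ 0, so no factor of (z + 2) cancels.
Near z = -2 we can therefore write f(z) = g(z)/(z + 2)^3 with g analytic at -2 and g(-2) ≠ 0 (g is the numerator divided by the remaining denominator factors).

Hence z = -2 is a pole of order 3.

Final answer: 3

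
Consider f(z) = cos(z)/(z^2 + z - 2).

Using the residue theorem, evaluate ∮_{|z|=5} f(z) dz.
By the residue theorem, ∮_C f(z) dz = 2πi · (sum of the residues of f at the poles inside |z| = 5).

The denominator factors as (z + 2)*(z - 1), so the singularities of f are simple poles at z = -2, z = 1.
  |-2|² = 4 < 25 = 5², so this pole is inside the contour.
  |1|² = 1 < 25 = 5², so this pole is inside the contour.

With P(z) = cos(z) and Q(z) = z^2 + z - 2, each pole is simple, so Res(f, z₀) = P(z₀)/Q'(z₀) with Q'(z) = 2*z + 1.
  Res(f, -2) = P(-2)/Q'(-2) = (cos(2))/(-3) = -cos(2)/3
  Res(f, 1) = P(1)/Q'(1) = (cos(1))/(3) = cos(1)/3

Sum of residues inside C: -cos(2)/3 + cos(1)/3
∮_C f(z) dz = 2πi · (-cos(2)/3 + cos(1)/3) = -2*I*pi*cos(2)/3 + 2*I*pi*cos(1)/3

Final answer: -2*I*pi*cos(2)/3 + 2*I*pi*cos(1)/3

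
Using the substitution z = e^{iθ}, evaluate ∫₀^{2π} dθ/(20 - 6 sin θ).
sqrt(91)*pi/91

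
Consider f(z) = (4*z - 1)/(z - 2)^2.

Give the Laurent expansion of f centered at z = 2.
7/(z - 2)^2 + 4/(z - 2)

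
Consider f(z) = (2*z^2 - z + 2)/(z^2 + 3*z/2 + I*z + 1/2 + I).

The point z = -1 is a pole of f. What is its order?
1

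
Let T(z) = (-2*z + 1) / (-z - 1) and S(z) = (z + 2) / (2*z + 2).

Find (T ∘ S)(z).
(T ∘ S)(z) = T(S(z)) = ((-2)*S(z) + (1))/((-1)*S(z) + (-1)). Multiply numerator and denominator by 2*z + 2:
  numerator:   (-2)*(z + 2) + (1)*(2*z + 2) = -2
  denominator: (-1)*(z + 2) + (-1)*(2*z + 2) = -3*z - 4
(T ∘ S)(z) = -2/(-3*z - 4) = 2/(3*z + 4)

Final answer: 2/(3*z + 4)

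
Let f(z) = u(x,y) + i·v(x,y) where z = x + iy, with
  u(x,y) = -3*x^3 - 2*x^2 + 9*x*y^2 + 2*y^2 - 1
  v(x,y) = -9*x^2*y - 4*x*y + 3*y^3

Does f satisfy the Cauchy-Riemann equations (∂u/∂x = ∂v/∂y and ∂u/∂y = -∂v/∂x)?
∂u/∂x = -9*x^2 - 4*x + 9*y^2
∂v/∂y = -9*x^2 - 4*x + 9*y^2
∂u/∂y = 18*x*y + 4*y
∂v/∂x = -18*x*y - 4*y
∂u/∂x = ∂v/∂y and ∂u/∂y = -∂v/∂x hold identically; f is analytic.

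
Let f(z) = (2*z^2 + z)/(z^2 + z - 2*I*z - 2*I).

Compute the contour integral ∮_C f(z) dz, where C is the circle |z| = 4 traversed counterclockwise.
pi*(-8 - 2*I)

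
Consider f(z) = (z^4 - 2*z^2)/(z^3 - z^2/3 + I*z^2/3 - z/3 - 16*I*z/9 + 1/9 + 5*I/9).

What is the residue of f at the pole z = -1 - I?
-1692/1525 + 1044*I/1525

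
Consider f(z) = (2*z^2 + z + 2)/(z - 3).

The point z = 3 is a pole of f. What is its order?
Factor the denominator:
  z - 3 = (z - 3)

The numerator P(z) = 2*z^2 + z + 2 has P(3) = 23 ≠ 0, so no factor of (z - 3) cancels.
Near z = 3 we can therefore write f(z) = g(z)/(z - 3) with g analytic at 3 and g(3) ≠ 0 (g is just the numerator).

Hence z = 3 is a pole of order 1.

Final answer: 1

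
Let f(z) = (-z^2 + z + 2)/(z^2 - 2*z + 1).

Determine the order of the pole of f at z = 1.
2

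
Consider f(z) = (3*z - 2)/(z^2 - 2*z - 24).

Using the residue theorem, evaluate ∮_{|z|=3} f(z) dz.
By the residue theorem, ∮_C f(z) dz = 2πi · (sum of the residues of f at the poles inside |z| = 3).

The denominator factors as (z - 6)*(z + 4), so the singularities of f are simple poles at z = 6, z = -4.
  |6|² = 36 > 9 = 3², so this pole is outside the contour.
  |-4|² = 16 > 9 = 3², so this pole is outside the contour.

No pole lies inside the contour, so f is analytic on and inside C and the integral is 0 (Cauchy's theorem).

Final answer: 0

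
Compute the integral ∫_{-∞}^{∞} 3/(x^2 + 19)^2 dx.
Let f(z) = 3/(z^2 + 19)^2. The denominator has no real zeros and deg Q - deg P = 4 ≥ 2, so the integral of f over the upper semicircle |z| = R tends to 0 as R → ∞. Closing the contour in the upper half-plane,
  ∫_{-∞}^{∞} f(x) dx = 2πi · Σ Res(f, z_k)  over the poles with Im z_k > 0.

Zeros of the denominator: z^2 + 19 = 0 gives z = ±sqrt(19)*I.
Upper half-plane: z = sqrt(19)*I (a pole of order 2).

Write f(z) = g(z)/(z - sqrt(19)*I)^2 with g(z) = 3/(z + sqrt(19)*I)^2. For a double pole, Res(f, z₀) = g'(z₀):
  g'(z) = -6/(z + sqrt(19)*I)^3
  Res(f, sqrt(19)*I) = g'(sqrt(19)*I) = -3*sqrt(19)*I/1444

∫_{-∞}^{∞} f(x) dx = 2πi · (-3*sqrt(19)*I/1444) = 3*sqrt(19)*pi/722

Final answer: 3*sqrt(19)*pi/722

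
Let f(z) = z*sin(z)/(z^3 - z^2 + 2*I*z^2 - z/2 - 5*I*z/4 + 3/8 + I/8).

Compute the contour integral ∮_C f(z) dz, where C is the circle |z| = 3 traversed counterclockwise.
By the residue theorem, ∮_C f(z) dz = 2πi · (sum of the residues of f at the poles inside |z| = 3).

The denominator factors as (z - 1/2 + 3*I/2)*(z - 1/2)*(z + I/2), so the singularities of f are simple poles at z = 1/2 - 3*I/2, z = 1/2, z = -I/2.
  |1/2 - 3*I/2|² = 5/2 < 9 = 3², so this pole is inside the contour.
  |1/2|² = 1/4 < 9 = 3², so this pole is inside the contour.
  |-I/2|² = 1/4 < 9 = 3², so this pole is inside the contour.

With P(z) = z*sin(z) and Q(z) = z^3 - z^2 + 2*I*z^2 - z/2 - 5*I*z/4 + 3/8 + I/8, each pole is simple, so Res(f, z₀) = P(z₀)/Q'(z₀) with Q'(z) = 3*z^2 - 2*z + 4*I*z - 1/2 - 5*I/4.
  Res(f, 1/2 - 3*I/2) = P(1/2 - 3*I/2)/Q'(1/2 - 3*I/2) = ((1/2 - 3*I/2)*sin(1/2 - 3*I/2))/(-3/2 - 3*I/4) = (2/15 + 14*I/15)*sin(1/2 - 3*I/2)
  Res(f, 1/2) = P(1/2)/Q'(1/2) = (sin(1/2)/2)/(-3/4 + 3*I/4) = (-1/3 - I/3)*sin(1/2)
  Res(f, -I/2) = P(-I/2)/Q'(-I/2) = (-sinh(1/2)/2)/(3/4 - I/4) = (-3/5 - I/5)*sinh(1/2)

Sum of residues inside C: (-1/3 - I/3)*sin(1/2) + (-3/5 - I/5)*sinh(1/2) + (2/15 + 14*I/15)*sin(1/2 - 3*I/2)
∮_C f(z) dz = 2πi · ((-1/3 - I/3)*sin(1/2) + (-3/5 - I/5)*sinh(1/2) + (2/15 + 14*I/15)*sin(1/2 - 3*I/2)) = pi*(2/5 - 6*I/5)*sinh(1/2) + pi*(2/3 - 2*I/3)*sin(1/2) + pi*(-28/15 + 4*I/15)*sin(1/2 - 3*I/2)

Final answer: pi*(2/5 - 6*I/5)*sinh(1/2) + pi*(2/3 - 2*I/3)*sin(1/2) + pi*(-28/15 + 4*I/15)*sin(1/2 - 3*I/2)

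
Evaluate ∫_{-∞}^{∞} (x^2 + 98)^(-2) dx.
Let f(z) = (z^2 + 98)^(-2). The denominator has no real zeros and deg Q - deg P = 4 ≥ 2, so the integral of f over the upper semicircle |z| = R tends to 0 as R → ∞. Closing the contour in the upper half-plane,
  ∫_{-∞}^{∞} f(x) dx = 2πi · Σ Res(f, z_k)  over the poles with Im z_k > 0.

Zeros of the denominator: z^2 + 98 = 0 gives z = ±7*sqrt(2)*I.
Upper half-plane: z = 7*sqrt(2)*I (a pole of order 2).

Write f(z) = g(z)/(z - 7*sqrt(2)*I)^2 with g(z) = (z + 7*sqrt(2)*I)^(-2). For a double pole, Res(f, z₀) = g'(z₀):
  g'(z) = -2/(z + 7*sqrt(2)*I)^3
  Res(f, 7*sqrt(2)*I) = g'(7*sqrt(2)*I) = -sqrt(2)*I/5488

∫_{-∞}^{∞} f(x) dx = 2πi · (-sqrt(2)*I/5488) = sqrt(2)*pi/2744

Final answer: sqrt(2)*pi/2744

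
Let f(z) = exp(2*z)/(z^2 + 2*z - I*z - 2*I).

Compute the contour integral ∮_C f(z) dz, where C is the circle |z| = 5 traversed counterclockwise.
By the residue theorem, ∮_C f(z) dz = 2πi · (sum of the residues of f at the poles inside |z| = 5).

The denominator factors as (z - I)*(z + 2), so the singularities of f are simple poles at z = I, z = -2.
  |I|² = 1 < 25 = 5², so this pole is inside the contour.
  |-2|² = 4 < 25 = 5², so this pole is inside the contour.

With P(z) = exp(2*z) and Q(z) = z^2 + 2*z - I*z - 2*I, each pole is simple, so Res(f, z₀) = P(z₀)/Q'(z₀) with Q'(z) = 2*z + 2 - I.
  Res(f, I) = P(I)/Q'(I) = (exp(2*I))/(2 + I) = (2/5 - I/5)*exp(2*I)
  Res(f, -2) = P(-2)/Q'(-2) = (exp(-4))/(-2 - I) = (-2/5 + I/5)*exp(-4)

Sum of residues inside C: (-2/5 + I/5)*exp(-4) + (2/5 - I/5)*exp(2*I)
∮_C f(z) dz = 2πi · ((-2/5 + I/5)*exp(-4) + (2/5 - I/5)*exp(2*I)) = pi*(-2/5 - 4*I/5)*exp(-4) + pi*(2/5 + 4*I/5)*exp(2*I)

Final answer: pi*(-2/5 - 4*I/5)*exp(-4) + pi*(2/5 + 4*I/5)*exp(2*I)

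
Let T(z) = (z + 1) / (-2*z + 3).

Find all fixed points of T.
{1/2 - I/2, 1/2 + I/2}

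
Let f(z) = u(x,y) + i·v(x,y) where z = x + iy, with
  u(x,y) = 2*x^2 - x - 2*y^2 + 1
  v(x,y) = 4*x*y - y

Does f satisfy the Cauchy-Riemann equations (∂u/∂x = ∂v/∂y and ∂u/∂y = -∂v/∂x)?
∂u/∂x = 4*x - 1
∂v/∂y = 4*x - 1
∂u/∂y = -4*y
∂v/∂x = 4*y
∂u/∂x = ∂v/∂y and ∂u/∂y = -∂v/∂x hold identically; f is analytic.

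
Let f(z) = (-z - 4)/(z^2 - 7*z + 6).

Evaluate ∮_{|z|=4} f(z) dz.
By the residue theorem, ∮_C f(z) dz = 2πi · (sum of the residues of f at the poles inside |z| = 4).

The denominator factors as (z - 6)*(z - 1), so the singularities of f are simple poles at z = 6, z = 1.
  |6|² = 36 > 16 = 4², so this pole is outside the contour.
  |1|² = 1 < 16 = 4², so this pole is inside the contour.

With P(z) = -z - 4 and Q(z) = z^2 - 7*z + 6, each pole is simple, so Res(f, z₀) = P(z₀)/Q'(z₀) with Q'(z) = 2*z - 7.
  Res(f, 1) = P(1)/Q'(1) = (-5)/(-5) = 1

∮_C f(z) dz = 2πi · (1) = 2*I*pi

Final answer: 2*I*pi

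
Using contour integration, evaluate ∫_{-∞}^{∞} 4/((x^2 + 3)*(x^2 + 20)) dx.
Let f(z) = 4/((z^2 + 3)*(z^2 + 20)). The denominator has no real zeros and deg Q - deg P = 4 ≥ 2, so the integral of f over the upper semicircle |z| = R tends to 0 as R → ∞. Closing the contour in the upper half-plane,
  ∫_{-∞}^{∞} f(x) dx = 2πi · Σ Res(f, z_k)  over the poles with Im z_k > 0.

Zeros of the denominator: z^2 + 3 = 0 gives z = ±sqrt(3)*I; z^2 + 20 = 0 gives z = ±2*sqrt(5)*I.
Upper half-plane: z = sqrt(3)*I, z = 2*sqrt(5)*I (simple).

Each pole is a simple zero of Q(z) = z^4 + 23*z^2 + 60, so Res(f, z₀) = P(z₀)/Q'(z₀) with P(z) = 4, Q'(z) = 4*z^3 + 46*z:
  Res(f, sqrt(3)*I) = (4)/(34*sqrt(3)*I) = -2*sqrt(3)*I/51
  Res(f, 2*sqrt(5)*I) = (4)/(-68*sqrt(5)*I) = sqrt(5)*I/85

Sum of residues: I*(-10*sqrt(3) + 3*sqrt(5))/255
∫_{-∞}^{∞} f(x) dx = 2πi · (I*(-10*sqrt(3) + 3*sqrt(5))/255) = 2*pi*(-3*sqrt(5) + 10*sqrt(3))/255

Final answer: 2*pi*(-3*sqrt(5) + 10*sqrt(3))/255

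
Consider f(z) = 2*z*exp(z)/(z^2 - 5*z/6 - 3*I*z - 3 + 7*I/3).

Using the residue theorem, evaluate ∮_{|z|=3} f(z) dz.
pi*(-528/205 + 324*I/205)*exp(3/2 + I) + pi*(528/205 + 496*I/205)*exp(-2/3 + 2*I)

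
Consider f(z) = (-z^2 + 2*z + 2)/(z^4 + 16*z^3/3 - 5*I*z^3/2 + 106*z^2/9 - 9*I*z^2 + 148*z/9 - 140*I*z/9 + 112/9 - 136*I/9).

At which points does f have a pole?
The singularities of f are the zeros of the denominator. Factoring,
  z^4 + 16*z^3/3 - 5*I*z^3/2 + 106*z^2/9 - 9*I*z^2 + 148*z/9 - 140*I*z/9 + 112/9 - 136*I/9 = (z + 2)*(z + 2/3 - 2*I)*(z + 2/3 + 3*I/2)*(z + 2 - 2*I)
so the candidates are z = -2, z = -2/3 + 2*I, z = -2/3 - 3*I/2, z = -2 + 2*I.

Check the numerator P(z) = -z^2 + 2*z + 2 at each one:
  P(-2) = -6 ≠ 0, so z = -2 is a (simple) pole.
  P(-2/3 + 2*I) = 38/9 + 20*I/3 ≠ 0, so z = -2/3 + 2*I is a (simple) pole.
  P(-2/3 - 3*I/2) = 89/36 - 5*I ≠ 0, so z = -2/3 - 3*I/2 is a (simple) pole.
  P(-2 + 2*I) = -2 + 12*I ≠ 0, so z = -2 + 2*I is a (simple) pole.

Poles of f: {-2, -2 + 2*I, -2/3 - 3*I/2, -2/3 + 2*I}

Final answer: {-2, -2 + 2*I, -2/3 - 3*I/2, -2/3 + 2*I}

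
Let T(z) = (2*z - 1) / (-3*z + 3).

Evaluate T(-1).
Substitute z = -1:
  numerator:   2*(-1) - 1 = -3
  denominator: -3*(-1) + 3 = 6
T(-1) = (-3)/(6) = -1/2

Final answer: -1/2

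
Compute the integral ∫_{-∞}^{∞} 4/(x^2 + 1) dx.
4*pi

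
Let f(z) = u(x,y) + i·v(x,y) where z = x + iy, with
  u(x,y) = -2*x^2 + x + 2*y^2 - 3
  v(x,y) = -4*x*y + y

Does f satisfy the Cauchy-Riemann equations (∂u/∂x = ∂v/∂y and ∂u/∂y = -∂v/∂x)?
∂u/∂x = 1 - 4*x
∂v/∂y = 1 - 4*x
∂u/∂y = 4*y
∂v/∂x = -4*y
∂u/∂x = ∂v/∂y and ∂u/∂y = -∂v/∂x hold identically; f is analytic.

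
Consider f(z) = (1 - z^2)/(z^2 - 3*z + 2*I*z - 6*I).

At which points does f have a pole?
{-2*I, 3}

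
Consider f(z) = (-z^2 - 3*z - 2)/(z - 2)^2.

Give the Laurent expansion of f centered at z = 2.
-12/(z - 2)^2 - 7/(z - 2) - 1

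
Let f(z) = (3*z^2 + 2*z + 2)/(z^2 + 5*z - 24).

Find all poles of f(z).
{-8, 3}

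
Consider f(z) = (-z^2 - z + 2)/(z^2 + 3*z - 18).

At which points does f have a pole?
The singularities of f are the zeros of the denominator. Factoring,
  z^2 + 3*z - 18 = (z - 3)*(z + 6)
so the candidates are z = 3, z = -6.

Check the numerator P(z) = -z^2 - z + 2 at each one:
  P(3) = -10 ≠ 0, so z = 3 is a (simple) pole.
  P(-6) = -28 ≠ 0, so z = -6 is a (simple) pole.

Poles of f: {-6, 3}

Final answer: {-6, 3}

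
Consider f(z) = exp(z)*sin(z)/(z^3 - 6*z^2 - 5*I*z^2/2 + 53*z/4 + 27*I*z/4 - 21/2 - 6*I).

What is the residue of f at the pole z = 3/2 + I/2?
Write f(z) = P(z)/Q(z) with P(z) = exp(z)*sin(z) and Q(z) = z^3 - 6*z^2 - 5*I*z^2/2 + 53*z/4 + 27*I*z/4 - 21/2 - 6*I.
The denominator factors as Q(z) = (z - 3/2 - I/2)*(z - 3 - 3*I)*(z - 3/2 + I), so z = 3/2 + I/2 is a simple zero of Q and P is analytic there; z = 3/2 + I/2 is therefore a simple pole and
  Res(f, z₀) = P(z₀)/Q'(z₀).

Q'(z) = 3*z^2 - 12*z - 5*I*z + 53/4 + 27*I/4, so Q'(3/2 + I/2) = 15/4 - 9*I/4.
P(3/2 + I/2) = exp(3/2 + I/2)*sin(3/2 + I/2).

Res(f, 3/2 + I/2) = (exp(3/2 + I/2)*sin(3/2 + I/2))/(15/4 - 9*I/4) = (10/51 + 2*I/17)*exp(3/2 + I/2)*sin(3/2 + I/2)

Final answer: (10/51 + 2*I/17)*exp(3/2 + I/2)*sin(3/2 + I/2)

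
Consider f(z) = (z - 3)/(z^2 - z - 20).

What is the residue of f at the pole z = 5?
Write f(z) = P(z)/Q(z) with P(z) = z - 3 and Q(z) = z^2 - z - 20.
The denominator factors as Q(z) = (z - 5)*(z + 4), so z = 5 is a simple zero of Q and P is analytic there; z = 5 is therefore a simple pole and
  Res(f, z₀) = P(z₀)/Q'(z₀).

Q'(z) = 2*z - 1, so Q'(5) = 9.
P(5) = 2.

Res(f, 5) = (2)/(9) = 2/9

Final answer: 2/9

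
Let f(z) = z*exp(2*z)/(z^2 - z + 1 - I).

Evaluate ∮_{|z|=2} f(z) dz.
By the residue theorem, ∮_C f(z) dz = 2πi · (sum of the residues of f at the poles inside |z| = 2).

The denominator factors as (z - 1 - I)*(z + I), so the singularities of f are simple poles at z = 1 + I, z = -I.
  |1 + I|² = 2 < 4 = 2², so this pole is inside the contour.
  |-I|² = 1 < 4 = 2², so this pole is inside the contour.

With P(z) = z*exp(2*z) and Q(z) = z^2 - z + 1 - I, each pole is simple, so Res(f, z₀) = P(z₀)/Q'(z₀) with Q'(z) = 2*z - 1.
  Res(f, 1 + I) = P(1 + I)/Q'(1 + I) = ((1 + I)*exp(2 + 2*I))/(1 + 2*I) = (3/5 - I/5)*exp(2 + 2*I)
  Res(f, -I) = P(-I)/Q'(-I) = (-I*exp(-2*I))/(-1 - 2*I) = (2/5 + I/5)*exp(-2*I)

Sum of residues inside C: (2/5 + I/5)*exp(-2*I) + (3/5 - I/5)*exp(2 + 2*I)
∮_C f(z) dz = 2πi · ((2/5 + I/5)*exp(-2*I) + (3/5 - I/5)*exp(2 + 2*I)) = pi*(2/5 + 6*I/5)*exp(2 + 2*I) + pi*(-2/5 + 4*I/5)*exp(-2*I)

Final answer: pi*(2/5 + 6*I/5)*exp(2 + 2*I) + pi*(-2/5 + 4*I/5)*exp(-2*I)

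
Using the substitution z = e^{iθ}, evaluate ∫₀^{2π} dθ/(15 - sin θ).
Call the integral J. The integrand is 2π-periodic and we integrate over a full period, so shifting θ does not change the value (θ → θ + π/2 turns sin θ into cos θ; θ → θ + π flips the sign of the trig term). Hence
  J = ∫₀^{2π} dθ/(15 + cos θ).
Put z = e^{iθ}: then cos θ = (z + 1/z)/2, dθ = dz/(iz), and z runs once counterclockwise around |z| = 1:
  J = ∮_{|z|=1} 1/(15 + (z + 1/z)/2) · dz/(iz) = (2/i) ∮_{|z|=1} dz/(z^2 + 30*z + 1).
The roots of z^2 + 30*z + 1 are z = (-15 ± sqrt(15^2 - 1^2)), with sqrt(224) = 4*sqrt(14); their product is 1, so only z₊ = -15 + 4*sqrt(14) lies inside the unit circle (z₋ = -15 - 4*sqrt(14) lies outside).
z₊ is a simple zero of q(z) = z^2 + 30*z + 1, so Res(1/q, z₊) = 1/q'(z₊) with q'(z) = 2*z + 30; and q'(z₊) = (z₊ - z₋) = 8*sqrt(14).
Therefore J = (2/i) · 2πi · 1/(8*sqrt(14)) = 2*pi/(4*sqrt(14)) = sqrt(14)*pi/28

Final answer: sqrt(14)*pi/28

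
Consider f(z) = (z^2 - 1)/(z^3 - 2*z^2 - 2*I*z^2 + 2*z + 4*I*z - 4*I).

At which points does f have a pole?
{2*I, 1 - I, 1 + I}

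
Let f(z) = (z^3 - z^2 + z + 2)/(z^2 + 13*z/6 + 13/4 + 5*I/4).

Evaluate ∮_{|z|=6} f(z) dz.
By the residue theorem, ∮_C f(z) dz = 2πi · (sum of the residues of f at the poles inside |z| = 6).

The denominator factors as (z + 2/3 + 3*I/2)*(z + 3/2 - 3*I/2), so the singularities of f are simple poles at z = -2/3 - 3*I/2, z = -3/2 + 3*I/2.
  |-2/3 - 3*I/2|² = 97/36 < 36 = 6², so this pole is inside the contour.
  |-3/2 + 3*I/2|² = 9/2 < 36 = 6², so this pole is inside the contour.

With P(z) = z^3 - z^2 + z + 2 and Q(z) = z^2 + 13*z/6 + 13/4 + 5*I/4, each pole is simple, so Res(f, z₀) = P(z₀)/Q'(z₀) with Q'(z) = 2*z + 13/6.
  Res(f, -2/3 - 3*I/2) = P(-2/3 - 3*I/2)/Q'(-2/3 - 3*I/2) = (793/108 - 17*I/8)/(5/6 - 3*I) = 4048/3141 + 2917*I/1396
  Res(f, -3/2 + 3*I/2) = P(-3/2 + 3*I/2)/Q'(-3/2 + 3*I/2) = (29/4 + 51*I/4)/(-5/6 + 3*I) = 2319/698 - 2331*I/698

Sum of residues inside C: 83/18 - 5*I/4
∮_C f(z) dz = 2πi · (83/18 - 5*I/4) = pi*(5/2 + 83*I/9)

Final answer: pi*(5/2 + 83*I/9)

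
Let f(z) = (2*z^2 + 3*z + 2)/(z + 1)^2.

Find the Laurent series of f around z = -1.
Put w = z - (-1), i.e. z = w - 1. The denominator is w^2, so it suffices to rewrite the numerator in powers of w.

P(z) = 2*z^2 + 3*z + 2
P(w - 1) = 1 - w + 2*w^2

Dividing each term by w^2:
  f = 1/w^2 - 1/w + 2

Substituting back w = z + 1:
  f(z) = 1/(z + 1)^2 - 1/(z + 1) + 2

The series is finite because the numerator is a polynomial; the negative powers form the principal part, and the coefficient of 1/(z + 1) gives Res(f, -1) = -1.

Final answer: 1/(z + 1)^2 - 1/(z + 1) + 2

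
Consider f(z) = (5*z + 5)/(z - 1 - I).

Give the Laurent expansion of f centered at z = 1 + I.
Put w = z - (1 + I), i.e. z = w + 1 + I. The denominator is w, so it suffices to rewrite the numerator in powers of w.

P(z) = 5*z + 5
P(w + 1 + I) = 10 + 5*I + 5*w

Dividing each term by w:
  f = (10 + 5*I)/w + 5

Substituting back w = z - 1 - I:
  f(z) = (10 + 5*I)/(z - 1 - I) + 5

The series is finite because the numerator is a polynomial; the negative powers form the principal part, and the coefficient of 1/(z - 1 - I) gives Res(f, 1 + I) = 10 + 5*I.

Final answer: (10 + 5*I)/(z - 1 - I) + 5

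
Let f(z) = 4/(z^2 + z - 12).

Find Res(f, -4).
Write f(z) = P(z)/Q(z) with P(z) = 4 and Q(z) = z^2 + z - 12.
The denominator factors as Q(z) = (z - 3)*(z + 4), so z = -4 is a simple zero of Q and P is analytic there; z = -4 is therefore a simple pole and
  Res(f, z₀) = P(z₀)/Q'(z₀).

Q'(z) = 2*z + 1, so Q'(-4) = -7.
P(-4) = 4.

Res(f, -4) = (4)/(-7) = -4/7

Final answer: -4/7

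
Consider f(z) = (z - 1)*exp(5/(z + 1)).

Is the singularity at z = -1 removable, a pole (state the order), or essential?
Let u = z + 1. Then
  e^(5/u) = Σ_{k≥0} (5)^k/(k!·u^k) = 1 + 5/u + 25/(2*u^2) + 125/(6*u^3) + ...
which has infinitely many negative powers of u, so exp(5/(z + 1)) has an essential singularity at z = -1.
The extra factor z - 1 is a nonzero polynomial; if the product had at most a pole at z = -1, dividing by that polynomial would leave exp(5/(z + 1)) with at most a pole too — contradiction. (Equivalently, the product's Laurent series still has infinitely many negative powers.)
So the singularity is essential.

Final answer: essential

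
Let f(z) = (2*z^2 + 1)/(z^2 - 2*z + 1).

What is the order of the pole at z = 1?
Factor the denominator:
  z^2 - 2*z + 1 = (z - 1)^2

The numerator P(z) = 2*z^2 + 1 has P(1) = 3 ≠ 0, so no factor of (z - 1) cancels.
Near z = 1 we can therefore write f(z) = g(z)/(z - 1)^2 with g analytic at 1 and g(1) ≠ 0 (g is just the numerator).

Hence z = 1 is a pole of order 2.

Final answer: 2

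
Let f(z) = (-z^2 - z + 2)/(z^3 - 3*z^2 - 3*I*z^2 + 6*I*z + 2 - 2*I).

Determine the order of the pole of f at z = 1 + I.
Factor the denominator:
  z^3 - 3*z^2 - 3*I*z^2 + 6*I*z + 2 - 2*I = (z - 1 - I)^3

The numerator P(z) = -z^2 - z + 2 has P(1 + I) = 1 - 3*I ≠ 0, so no factor of (z - 1 - I) cancels.
Near z = 1 + I we can therefore write f(z) = g(z)/(z - 1 - I)^3 with g analytic at 1 + I and g(1 + I) ≠ 0 (g is just the numerator).

Hence z = 1 + I is a pole of order 3.

Final answer: 3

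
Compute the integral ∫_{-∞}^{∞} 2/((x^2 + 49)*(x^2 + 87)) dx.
Let f(z) = 2/((z^2 + 49)*(z^2 + 87)). The denominator has no real zeros and deg Q - deg P = 4 ≥ 2, so the integral of f over the upper semicircle |z| = R tends to 0 as R → ∞. Closing the contour in the upper half-plane,
  ∫_{-∞}^{∞} f(x) dx = 2πi · Σ Res(f, z_k)  over the poles with Im z_k > 0.

Zeros of the denominator: z^2 + 87 = 0 gives z = ±sqrt(87)*I; z^2 + 49 = 0 gives z = ±7*I.
Upper half-plane: z = 7*I, z = sqrt(87)*I (simple).

Each pole is a simple zero of Q(z) = z^4 + 136*z^2 + 4263, so Res(f, z₀) = P(z₀)/Q'(z₀) with P(z) = 2, Q'(z) = 4*z^3 + 272*z:
  Res(f, 7*I) = (2)/(532*I) = -I/266
  Res(f, sqrt(87)*I) = (2)/(-76*sqrt(87)*I) = sqrt(87)*I/3306

Sum of residues: I*(-87 + 7*sqrt(87))/23142
∫_{-∞}^{∞} f(x) dx = 2πi · (I*(-87 + 7*sqrt(87))/23142) = pi*(87 - 7*sqrt(87))/11571

Final answer: pi*(87 - 7*sqrt(87))/11571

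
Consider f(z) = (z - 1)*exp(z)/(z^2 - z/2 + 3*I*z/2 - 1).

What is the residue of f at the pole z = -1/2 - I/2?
Write f(z) = P(z)/Q(z) with P(z) = (z - 1)*exp(z) and Q(z) = z^2 - z/2 + 3*I*z/2 - 1.
The denominator factors as Q(z) = (z + 1/2 + I/2)*(z - 1 + I), so z = -1/2 - I/2 is a simple zero of Q and P is analytic there; z = -1/2 - I/2 is therefore a simple pole and
  Res(f, z₀) = P(z₀)/Q'(z₀).

Q'(z) = 2*z - 1/2 + 3*I/2, so Q'(-1/2 - I/2) = -3/2 + I/2.
P(-1/2 - I/2) = (-3/2 - I/2)*exp(-1/2 - I/2).

Res(f, -1/2 - I/2) = ((-3/2 - I/2)*exp(-1/2 - I/2))/(-3/2 + I/2) = (4/5 + 3*I/5)*exp(-1/2 - I/2)

Final answer: (4/5 + 3*I/5)*exp(-1/2 - I/2)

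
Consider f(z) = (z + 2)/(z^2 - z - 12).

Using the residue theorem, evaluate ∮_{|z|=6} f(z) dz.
By the residue theorem, ∮_C f(z) dz = 2πi · (sum of the residues of f at the poles inside |z| = 6).

The denominator factors as (z - 4)*(z + 3), so the singularities of f are simple poles at z = 4, z = -3.
  |4|² = 16 < 36 = 6², so this pole is inside the contour.
  |-3|² = 9 < 36 = 6², so this pole is inside the contour.

With P(z) = z + 2 and Q(z) = z^2 - z - 12, each pole is simple, so Res(f, z₀) = P(z₀)/Q'(z₀) with Q'(z) = 2*z - 1.
  Res(f, 4) = P(4)/Q'(4) = (6)/(7) = 6/7
  Res(f, -3) = P(-3)/Q'(-3) = (-1)/(-7) = 1/7

Sum of residues inside C: 1
∮_C f(z) dz = 2πi · (1) = 2*I*pi

Final answer: 2*I*pi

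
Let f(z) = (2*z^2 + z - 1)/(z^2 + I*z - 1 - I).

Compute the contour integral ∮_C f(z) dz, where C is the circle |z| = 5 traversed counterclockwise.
By the residue theorem, ∮_C f(z) dz = 2πi · (sum of the residues of f at the poles inside |z| = 5).

The denominator factors as (z + 1 + I)*(z - 1), so the singularities of f are simple poles at z = -1 - I, z = 1.
  |-1 - I|² = 2 < 25 = 5², so this pole is inside the contour.
  |1|² = 1 < 25 = 5², so this pole is inside the contour.

With P(z) = 2*z^2 + z - 1 and Q(z) = z^2 + I*z - 1 - I, each pole is simple, so Res(f, z₀) = P(z₀)/Q'(z₀) with Q'(z) = 2*z + I.
  Res(f, -1 - I) = P(-1 - I)/Q'(-1 - I) = (-2 + 3*I)/(-2 - I) = 1/5 - 8*I/5
  Res(f, 1) = P(1)/Q'(1) = (2)/(2 + I) = 4/5 - 2*I/5

Sum of residues inside C: 1 - 2*I
∮_C f(z) dz = 2πi · (1 - 2*I) = pi*(4 + 2*I)

Final answer: pi*(4 + 2*I)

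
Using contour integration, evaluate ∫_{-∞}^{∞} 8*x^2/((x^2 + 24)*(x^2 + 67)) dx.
Let f(z) = 8*z^2/((z^2 + 24)*(z^2 + 67)). The denominator has no real zeros and deg Q - deg P = 2 ≥ 2, so the integral of f over the upper semicircle |z| = R tends to 0 as R → ∞. Closing the contour in the upper half-plane,
  ∫_{-∞}^{∞} f(x) dx = 2πi · Σ Res(f, z_k)  over the poles with Im z_k > 0.

Zeros of the denominator: z^2 + 67 = 0 gives z = ±sqrt(67)*I; z^2 + 24 = 0 gives z = ±2*sqrt(6)*I.
Upper half-plane: z = 2*sqrt(6)*I, z = sqrt(67)*I (simple).

Each pole is a simple zero of Q(z) = z^4 + 91*z^2 + 1608, so Res(f, z₀) = P(z₀)/Q'(z₀) with P(z) = 8*z^2, Q'(z) = 4*z^3 + 182*z:
  Res(f, 2*sqrt(6)*I) = (-192)/(172*sqrt(6)*I) = 8*sqrt(6)*I/43
  Res(f, sqrt(67)*I) = (-536)/(-86*sqrt(67)*I) = -4*sqrt(67)*I/43

Sum of residues: 4*I*(-sqrt(67) + 2*sqrt(6))/43
∫_{-∞}^{∞} f(x) dx = 2πi · (4*I*(-sqrt(67) + 2*sqrt(6))/43) = 8*pi*(-2*sqrt(6) + sqrt(67))/43

Final answer: 8*pi*(-2*sqrt(6) + sqrt(67))/43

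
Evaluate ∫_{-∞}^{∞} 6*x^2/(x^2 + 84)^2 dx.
Let f(z) = 6*z^2/(z^2 + 84)^2. The denominator has no real zeros and deg Q - deg P = 2 ≥ 2, so the integral of f over the upper semicircle |z| = R tends to 0 as R → ∞. Closing the contour in the upper half-plane,
  ∫_{-∞}^{∞} f(x) dx = 2πi · Σ Res(f, z_k)  over the poles with Im z_k > 0.

Zeros of the denominator: z^2 + 84 = 0 gives z = ±2*sqrt(21)*I.
Upper half-plane: z = 2*sqrt(21)*I (a pole of order 2).

Write f(z) = g(z)/(z - 2*sqrt(21)*I)^2 with g(z) = 6*z^2/(z + 2*sqrt(21)*I)^2. For a double pole, Res(f, z₀) = g'(z₀):
  g'(z) = 24*sqrt(21)*I*z/(z + 2*sqrt(21)*I)^3
  Res(f, 2*sqrt(21)*I) = g'(2*sqrt(21)*I) = -sqrt(21)*I/28

∫_{-∞}^{∞} f(x) dx = 2πi · (-sqrt(21)*I/28) = sqrt(21)*pi/14

Final answer: sqrt(21)*pi/14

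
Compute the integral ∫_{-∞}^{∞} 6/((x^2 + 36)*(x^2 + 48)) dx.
Let f(z) = 6/((z^2 + 36)*(z^2 + 48)). The denominator has no real zeros and deg Q - deg P = 4 ≥ 2, so the integral of f over the upper semicircle |z| = R tends to 0 as R → ∞. Closing the contour in the upper half-plane,
  ∫_{-∞}^{∞} f(x) dx = 2πi · Σ Res(f, z_k)  over the poles with Im z_k > 0.

Zeros of the denominator: z^2 + 48 = 0 gives z = ±4*sqrt(3)*I; z^2 + 36 = 0 gives z = ±6*I.
Upper half-plane: z = 6*I, z = 4*sqrt(3)*I (simple).

Each pole is a simple zero of Q(z) = z^4 + 84*z^2 + 1728, so Res(f, z₀) = P(z₀)/Q'(z₀) with P(z) = 6, Q'(z) = 4*z^3 + 168*z:
  Res(f, 6*I) = (6)/(144*I) = -I/24
  Res(f, 4*sqrt(3)*I) = (6)/(-96*sqrt(3)*I) = sqrt(3)*I/48

Sum of residues: I*(-2 + sqrt(3))/48
∫_{-∞}^{∞} f(x) dx = 2πi · (I*(-2 + sqrt(3))/48) = pi*(2 - sqrt(3))/24

Final answer: pi*(2 - sqrt(3))/24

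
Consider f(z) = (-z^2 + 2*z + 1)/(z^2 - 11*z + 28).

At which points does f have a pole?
{4, 7}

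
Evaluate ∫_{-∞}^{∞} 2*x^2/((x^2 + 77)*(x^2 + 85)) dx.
Let f(z) = 2*z^2/((z^2 + 77)*(z^2 + 85)). The denominator has no real zeros and deg Q - deg P = 2 ≥ 2, so the integral of f over the upper semicircle |z| = R tends to 0 as R → ∞. Closing the contour in the upper half-plane,
  ∫_{-∞}^{∞} f(x) dx = 2πi · Σ Res(f, z_k)  over the poles with Im z_k > 0.

Zeros of the denominator: z^2 + 77 = 0 gives z = ±sqrt(77)*I; z^2 + 85 = 0 gives z = ±sqrt(85)*I.
Upper half-plane: z = sqrt(77)*I, z = sqrt(85)*I (simple).

Each pole is a simple zero of Q(z) = z^4 + 162*z^2 + 6545, so Res(f, z₀) = P(z₀)/Q'(z₀) with P(z) = 2*z^2, Q'(z) = 4*z^3 + 324*z:
  Res(f, sqrt(77)*I) = (-154)/(16*sqrt(77)*I) = sqrt(77)*I/8
  Res(f, sqrt(85)*I) = (-170)/(-16*sqrt(85)*I) = -sqrt(85)*I/8

Sum of residues: I*(-sqrt(85) + sqrt(77))/8
∫_{-∞}^{∞} f(x) dx = 2πi · (I*(-sqrt(85) + sqrt(77))/8) = pi*(-sqrt(77) + sqrt(85))/4

Final answer: pi*(-sqrt(77) + sqrt(85))/4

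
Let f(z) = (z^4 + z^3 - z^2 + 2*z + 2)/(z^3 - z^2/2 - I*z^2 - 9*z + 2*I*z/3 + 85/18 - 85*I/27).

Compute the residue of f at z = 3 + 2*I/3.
45779/7047 + 20908*I/7047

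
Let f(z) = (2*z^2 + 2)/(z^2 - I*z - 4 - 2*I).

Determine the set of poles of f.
The singularities of f are the zeros of the denominator. Factoring,
  z^2 - I*z - 4 - 2*I = (z + 2)*(z - 2 - I)
so the candidates are z = -2, z = 2 + I.

Check the numerator P(z) = 2*z^2 + 2 at each one:
  P(-2) = 10 ≠ 0, so z = -2 is a (simple) pole.
  P(2 + I) = 8 + 8*I ≠ 0, so z = 2 + I is a (simple) pole.

Poles of f: {-2, 2 + I}

Final answer: {-2, 2 + I}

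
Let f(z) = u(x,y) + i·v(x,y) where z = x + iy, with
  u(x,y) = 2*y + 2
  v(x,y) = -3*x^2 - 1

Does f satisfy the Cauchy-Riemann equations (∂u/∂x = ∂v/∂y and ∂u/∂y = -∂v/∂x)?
∂u/∂x = 0
∂v/∂y = 0
∂u/∂y = 2
∂v/∂x = -6*x
∂u/∂y ≠ -∂v/∂x; the Cauchy-Riemann equations are not satisfied, so f is not analytic.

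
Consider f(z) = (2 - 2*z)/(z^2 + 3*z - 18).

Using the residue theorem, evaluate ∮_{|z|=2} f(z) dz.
By the residue theorem, ∮_C f(z) dz = 2πi · (sum of the residues of f at the poles inside |z| = 2).

The denominator factors as (z - 3)*(z + 6), so the singularities of f are simple poles at z = 3, z = -6.
  |3|² = 9 > 4 = 2², so this pole is outside the contour.
  |-6|² = 36 > 4 = 2², so this pole is outside the contour.

No pole lies inside the contour, so f is analytic on and inside C and the integral is 0 (Cauchy's theorem).

Final answer: 0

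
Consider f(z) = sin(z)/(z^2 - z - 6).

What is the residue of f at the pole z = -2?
sin(2)/5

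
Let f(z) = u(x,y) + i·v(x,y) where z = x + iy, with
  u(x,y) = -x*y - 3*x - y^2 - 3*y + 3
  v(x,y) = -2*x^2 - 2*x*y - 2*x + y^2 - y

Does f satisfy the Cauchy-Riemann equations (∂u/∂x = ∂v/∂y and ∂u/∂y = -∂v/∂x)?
∂u/∂x = -y - 3
∂v/∂y = -2*x + 2*y - 1
∂u/∂y = -x - 2*y - 3
∂v/∂x = -4*x - 2*y - 2
∂u/∂x ≠ ∂v/∂y and ∂u/∂y ≠ -∂v/∂x; the Cauchy-Riemann equations are not satisfied, so f is not analytic.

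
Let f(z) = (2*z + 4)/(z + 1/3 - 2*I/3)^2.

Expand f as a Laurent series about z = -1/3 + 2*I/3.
Put w = z - (-1/3 + 2*I/3), i.e. z = w - 1/3 + 2*I/3. The denominator is w^2, so it suffices to rewrite the numerator in powers of w.

P(z) = 2*z + 4
P(w - 1/3 + 2*I/3) = 10/3 + 4*I/3 + 2*w

Dividing each term by w^2:
  f = (10/3 + 4*I/3)/w^2 + 2/w

Substituting back w = z + 1/3 - 2*I/3:
  f(z) = (10/3 + 4*I/3)/(z + 1/3 - 2*I/3)^2 + 2/(z + 1/3 - 2*I/3)

The series is finite because the numerator is a polynomial; the negative powers form the principal part, and the coefficient of 1/(z + 1/3 - 2*I/3) gives Res(f, -1/3 + 2*I/3) = 2.

Final answer: (10/3 + 4*I/3)/(z + 1/3 - 2*I/3)^2 + 2/(z + 1/3 - 2*I/3)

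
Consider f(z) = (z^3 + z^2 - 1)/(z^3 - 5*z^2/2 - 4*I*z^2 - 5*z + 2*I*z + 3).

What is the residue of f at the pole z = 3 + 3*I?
1004/305 + 1223*I/305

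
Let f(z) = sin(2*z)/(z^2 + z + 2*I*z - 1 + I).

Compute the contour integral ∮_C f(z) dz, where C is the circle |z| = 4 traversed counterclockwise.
2*pi*sinh(2) + 2*I*pi*sin(2 + 2*I)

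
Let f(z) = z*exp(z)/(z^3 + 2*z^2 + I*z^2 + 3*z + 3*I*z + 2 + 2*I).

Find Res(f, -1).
(-2/5 + I/5)*exp(-1)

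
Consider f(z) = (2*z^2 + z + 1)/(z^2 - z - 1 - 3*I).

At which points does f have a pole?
The singularities of f are the zeros of the denominator. Factoring,
  z^2 - z - 1 - 3*I = (z + 1 + I)*(z - 2 - I)
so the candidates are z = -1 - I, z = 2 + I.

Check the numerator P(z) = 2*z^2 + z + 1 at each one:
  P(-1 - I) = 3*I ≠ 0, so z = -1 - I is a (simple) pole.
  P(2 + I) = 9 + 9*I ≠ 0, so z = 2 + I is a (simple) pole.

Poles of f: {-1 - I, 2 + I}

Final answer: {-1 - I, 2 + I}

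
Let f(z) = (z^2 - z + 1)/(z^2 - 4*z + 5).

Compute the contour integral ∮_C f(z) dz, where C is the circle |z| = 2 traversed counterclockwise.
By the residue theorem, ∮_C f(z) dz = 2πi · (sum of the residues of f at the poles inside |z| = 2).

The denominator factors as (z - 2 - I)*(z - 2 + I), so the singularities of f are simple poles at z = 2 + I, z = 2 - I.
  |2 + I|² = 5 > 4 = 2², so this pole is outside the contour.
  |2 - I|² = 5 > 4 = 2², so this pole is outside the contour.

No pole lies inside the contour, so f is analytic on and inside C and the integral is 0 (Cauchy's theorem).

Final answer: 0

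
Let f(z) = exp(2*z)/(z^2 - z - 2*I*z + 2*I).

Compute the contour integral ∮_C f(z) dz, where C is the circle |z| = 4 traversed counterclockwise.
By the residue theorem, ∮_C f(z) dz = 2πi · (sum of the residues of f at the poles inside |z| = 4).

The denominator factors as (z - 2*I)*(z - 1), so the singularities of f are simple poles at z = 2*I, z = 1.
  |2*I|² = 4 < 16 = 4², so this pole is inside the contour.
  |1|² = 1 < 16 = 4², so this pole is inside the contour.

With P(z) = exp(2*z) and Q(z) = z^2 - z - 2*I*z + 2*I, each pole is simple, so Res(f, z₀) = P(z₀)/Q'(z₀) with Q'(z) = 2*z - 1 - 2*I.
  Res(f, 2*I) = P(2*I)/Q'(2*I) = (exp(4*I))/(-1 + 2*I) = (-1/5 - 2*I/5)*exp(4*I)
  Res(f, 1) = P(1)/Q'(1) = (exp(2))/(1 - 2*I) = (1/5 + 2*I/5)*exp(2)

Sum of residues inside C: (-1/5 - 2*I/5)*exp(4*I) + (1/5 + 2*I/5)*exp(2)
∮_C f(z) dz = 2πi · ((-1/5 - 2*I/5)*exp(4*I) + (1/5 + 2*I/5)*exp(2)) = pi*(4/5 - 2*I/5)*exp(4*I) + pi*(-4/5 + 2*I/5)*exp(2)

Final answer: pi*(4/5 - 2*I/5)*exp(4*I) + pi*(-4/5 + 2*I/5)*exp(2)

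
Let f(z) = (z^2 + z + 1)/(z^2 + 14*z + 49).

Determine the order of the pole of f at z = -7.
Factor the denominator:
  z^2 + 14*z + 49 = (z + 7)^2

The numerator P(z) = z^2 + z + 1 has P(-7) = 43 ≠ 0, so no factor of (z + 7) cancels.
Near z = -7 we can therefore write f(z) = g(z)/(z + 7)^2 with g analytic at -7 and g(-7) ≠ 0 (g is just the numerator).

Hence z = -7 is a pole of order 2.

Final answer: 2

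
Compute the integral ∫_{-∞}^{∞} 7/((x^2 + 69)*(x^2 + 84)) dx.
Let f(z) = 7/((z^2 + 69)*(z^2 + 84)). The denominator has no real zeros and deg Q - deg P = 4 ≥ 2, so the integral of f over the upper semicircle |z| = R tends to 0 as R → ∞. Closing the contour in the upper half-plane,
  ∫_{-∞}^{∞} f(x) dx = 2πi · Σ Res(f, z_k)  over the poles with Im z_k > 0.

Zeros of the denominator: z^2 + 69 = 0 gives z = ±sqrt(69)*I; z^2 + 84 = 0 gives z = ±2*sqrt(21)*I.
Upper half-plane: z = 2*sqrt(21)*I, z = sqrt(69)*I (simple).

Each pole is a simple zero of Q(z) = z^4 + 153*z^2 + 5796, so Res(f, z₀) = P(z₀)/Q'(z₀) with P(z) = 7, Q'(z) = 4*z^3 + 306*z:
  Res(f, 2*sqrt(21)*I) = (7)/(-60*sqrt(21)*I) = sqrt(21)*I/180
  Res(f, sqrt(69)*I) = (7)/(30*sqrt(69)*I) = -7*sqrt(69)*I/2070

Sum of residues: I*(-14*sqrt(69) + 23*sqrt(21))/4140
∫_{-∞}^{∞} f(x) dx = 2πi · (I*(-14*sqrt(69) + 23*sqrt(21))/4140) = pi*(-23*sqrt(21) + 14*sqrt(69))/2070

Final answer: pi*(-23*sqrt(21) + 14*sqrt(69))/2070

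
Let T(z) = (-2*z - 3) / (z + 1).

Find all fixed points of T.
{-3/2 - sqrt(3)*I/2, -3/2 + sqrt(3)*I/2}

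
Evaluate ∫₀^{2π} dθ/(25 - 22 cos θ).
Call the integral J. The integrand is 2π-periodic and we integrate over a full period, so shifting θ does not change the value (θ → θ + π flips the sign of the trig term). Hence
  J = ∫₀^{2π} dθ/(25 + 22 cos θ).
Put z = e^{iθ}: then cos θ = (z + 1/z)/2, dθ = dz/(iz), and z runs once counterclockwise around |z| = 1:
  J = ∮_{|z|=1} 1/(25 + 22*(z + 1/z)/2) · dz/(iz) = (2/i) ∮_{|z|=1} dz/(22*z^2 + 50*z + 22).
The roots of 22*z^2 + 50*z + 22 are z = (-25 ± sqrt(25^2 - 22^2))/22, with sqrt(141) = sqrt(141); their product is 1, so only z₊ = -25/22 + sqrt(141)/22 lies inside the unit circle (z₋ = -25/22 - sqrt(141)/22 lies outside).
z₊ is a simple zero of q(z) = 22*z^2 + 50*z + 22, so Res(1/q, z₊) = 1/q'(z₊) with q'(z) = 44*z + 50; and q'(z₊) = 22*(z₊ - z₋) = 2*sqrt(141).
Therefore J = (2/i) · 2πi · 1/(2*sqrt(141)) = 2*pi/(sqrt(141)) = 2*sqrt(141)*pi/141

Final answer: 2*sqrt(141)*pi/141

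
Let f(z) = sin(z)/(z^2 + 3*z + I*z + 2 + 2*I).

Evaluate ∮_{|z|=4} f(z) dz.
pi*(1 - I)*sin(1 + I) + pi*(-1 + I)*sin(2)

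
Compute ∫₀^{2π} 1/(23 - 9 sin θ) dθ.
Call the integral J. The integrand is 2π-periodic and we integrate over a full period, so shifting θ does not change the value (θ → θ + π/2 turns sin θ into cos θ; θ → θ + π flips the sign of the trig term). Hence
  J = ∫₀^{2π} dθ/(23 + 9 cos θ).
Put z = e^{iθ}: then cos θ = (z + 1/z)/2, dθ = dz/(iz), and z runs once counterclockwise around |z| = 1:
  J = ∮_{|z|=1} 1/(23 + 9*(z + 1/z)/2) · dz/(iz) = (2/i) ∮_{|z|=1} dz/(9*z^2 + 46*z + 9).
The roots of 9*z^2 + 46*z + 9 are z = (-23 ± sqrt(23^2 - 9^2))/9, with sqrt(448) = 8*sqrt(7); their product is 1, so only z₊ = -23/9 + 8*sqrt(7)/9 lies inside the unit circle (z₋ = -23/9 - 8*sqrt(7)/9 lies outside).
z₊ is a simple zero of q(z) = 9*z^2 + 46*z + 9, so Res(1/q, z₊) = 1/q'(z₊) with q'(z) = 18*z + 46; and q'(z₊) = 9*(z₊ - z₋) = 16*sqrt(7).
Therefore J = (2/i) · 2πi · 1/(16*sqrt(7)) = 2*pi/(8*sqrt(7)) = sqrt(7)*pi/28

Final answer: sqrt(7)*pi/28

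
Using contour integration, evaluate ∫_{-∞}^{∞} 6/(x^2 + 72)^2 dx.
Let f(z) = 6/(z^2 + 72)^2. The denominator has no real zeros and deg Q - deg P = 4 ≥ 2, so the integral of f over the upper semicircle |z| = R tends to 0 as R → ∞. Closing the contour in the upper half-plane,
  ∫_{-∞}^{∞} f(x) dx = 2πi · Σ Res(f, z_k)  over the poles with Im z_k > 0.

Zeros of the denominator: z^2 + 72 = 0 gives z = ±6*sqrt(2)*I.
Upper half-plane: z = 6*sqrt(2)*I (a pole of order 2).

Write f(z) = g(z)/(z - 6*sqrt(2)*I)^2 with g(z) = 6/(z + 6*sqrt(2)*I)^2. For a double pole, Res(f, z₀) = g'(z₀):
  g'(z) = -12/(z + 6*sqrt(2)*I)^3
  Res(f, 6*sqrt(2)*I) = g'(6*sqrt(2)*I) = -sqrt(2)*I/576

∫_{-∞}^{∞} f(x) dx = 2πi · (-sqrt(2)*I/576) = sqrt(2)*pi/288

Final answer: sqrt(2)*pi/288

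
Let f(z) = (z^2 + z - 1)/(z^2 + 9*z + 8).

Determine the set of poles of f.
The singularities of f are the zeros of the denominator. Factoring,
  z^2 + 9*z + 8 = (z + 1)*(z + 8)
so the candidates are z = -1, z = -8.

Check the numerator P(z) = z^2 + z - 1 at each one:
  P(-1) = -1 ≠ 0, so z = -1 is a (simple) pole.
  P(-8) = 55 ≠ 0, so z = -8 is a (simple) pole.

Poles of f: {-8, -1}

Final answer: {-8, -1}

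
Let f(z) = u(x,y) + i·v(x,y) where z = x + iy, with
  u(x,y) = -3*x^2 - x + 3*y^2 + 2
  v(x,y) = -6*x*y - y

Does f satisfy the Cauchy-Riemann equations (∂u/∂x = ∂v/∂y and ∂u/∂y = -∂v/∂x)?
∂u/∂x = -6*x - 1
∂v/∂y = -6*x - 1
∂u/∂y = 6*y
∂v/∂x = -6*y
∂u/∂x = ∂v/∂y and ∂u/∂y = -∂v/∂x hold identically; f is analytic.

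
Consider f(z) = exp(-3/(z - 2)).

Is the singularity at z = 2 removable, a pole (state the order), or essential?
essential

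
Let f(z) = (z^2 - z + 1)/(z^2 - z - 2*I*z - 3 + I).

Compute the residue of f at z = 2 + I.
Write f(z) = P(z)/Q(z) with P(z) = z^2 - z + 1 and Q(z) = z^2 - z - 2*I*z - 3 + I.
The denominator factors as Q(z) = (z - 2 - I)*(z + 1 - I), so z = 2 + I is a simple zero of Q and P is analytic there; z = 2 + I is therefore a simple pole and
  Res(f, z₀) = P(z₀)/Q'(z₀).

Q'(z) = 2*z - 1 - 2*I, so Q'(2 + I) = 3.
P(2 + I) = 2 + 3*I.

Res(f, 2 + I) = (2 + 3*I)/(3) = 2/3 + I

Final answer: 2/3 + I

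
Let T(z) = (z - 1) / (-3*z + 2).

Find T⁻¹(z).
Set w = T(z) = (z - 1) / (-3*z + 2) and solve for z:
  w*(-3*z + 2) = z - 1
  2*w + z*(-3*w - 1) + 1 = 0
  z*(-3*w - 1) = -2*w - 1
  z = (2*w + 1)/(3*w + 1)
Renaming the variable, T⁻¹(z) = (2*z + 1)/(3*z + 1).
(Check: ad - bc = -1 ≠ 0, so T is invertible.)

Final answer: (2*z + 1)/(3*z + 1)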